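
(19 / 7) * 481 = 9139/7 = 1305.57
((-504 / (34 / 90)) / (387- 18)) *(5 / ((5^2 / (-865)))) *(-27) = -11770920/697 = -16887.98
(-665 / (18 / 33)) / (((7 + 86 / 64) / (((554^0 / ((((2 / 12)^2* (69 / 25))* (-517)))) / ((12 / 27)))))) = 798000/96209 = 8.29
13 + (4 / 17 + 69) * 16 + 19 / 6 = 114641/102 = 1123.93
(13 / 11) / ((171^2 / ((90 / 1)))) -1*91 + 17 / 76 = -12976499/142956 = -90.77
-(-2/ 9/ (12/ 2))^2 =-1/729 = 0.00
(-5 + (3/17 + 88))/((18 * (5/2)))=1414/765 = 1.85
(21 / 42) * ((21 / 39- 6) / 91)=-71/2366 = -0.03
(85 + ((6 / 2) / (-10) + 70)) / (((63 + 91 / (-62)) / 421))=2884271/2725 = 1058.45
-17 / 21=-0.81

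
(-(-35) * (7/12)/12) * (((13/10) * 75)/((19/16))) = 15925/114 = 139.69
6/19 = 0.32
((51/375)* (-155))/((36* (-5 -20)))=527/22500 = 0.02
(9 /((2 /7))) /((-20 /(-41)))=64.58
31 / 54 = 0.57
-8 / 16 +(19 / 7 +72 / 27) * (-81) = -6109/14 = -436.36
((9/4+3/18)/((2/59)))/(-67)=-1711/1608 = -1.06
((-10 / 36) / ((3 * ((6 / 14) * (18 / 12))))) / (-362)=35/87966 = 0.00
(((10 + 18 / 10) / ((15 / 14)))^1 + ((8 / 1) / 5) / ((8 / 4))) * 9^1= 2658/25 = 106.32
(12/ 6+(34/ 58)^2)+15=14586/841 = 17.34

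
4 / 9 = 0.44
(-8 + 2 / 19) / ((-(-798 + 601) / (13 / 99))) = -0.01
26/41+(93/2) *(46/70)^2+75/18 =3748978/150675 = 24.88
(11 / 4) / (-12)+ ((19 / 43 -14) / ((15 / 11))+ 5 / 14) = -236337/24080 = -9.81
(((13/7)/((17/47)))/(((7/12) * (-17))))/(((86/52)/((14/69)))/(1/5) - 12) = -127088/7058247 = -0.02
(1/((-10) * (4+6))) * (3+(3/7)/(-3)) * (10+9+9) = -4/5 = -0.80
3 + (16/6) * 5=49/3 = 16.33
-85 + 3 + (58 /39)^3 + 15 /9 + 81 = 234658/59319 = 3.96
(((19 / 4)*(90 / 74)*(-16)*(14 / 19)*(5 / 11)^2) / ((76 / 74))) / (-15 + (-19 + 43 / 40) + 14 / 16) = 0.43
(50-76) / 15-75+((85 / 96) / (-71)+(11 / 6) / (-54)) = -70649659/920160 = -76.78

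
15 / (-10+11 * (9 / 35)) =-525/251 = -2.09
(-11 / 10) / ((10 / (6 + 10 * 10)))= -583/50 = -11.66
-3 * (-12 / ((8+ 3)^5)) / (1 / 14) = 504/161051 = 0.00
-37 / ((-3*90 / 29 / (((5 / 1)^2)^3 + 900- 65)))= 1766158/27 = 65413.26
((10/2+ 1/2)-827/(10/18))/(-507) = 2.93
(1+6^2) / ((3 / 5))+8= 209/3 = 69.67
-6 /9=-2/3 = -0.67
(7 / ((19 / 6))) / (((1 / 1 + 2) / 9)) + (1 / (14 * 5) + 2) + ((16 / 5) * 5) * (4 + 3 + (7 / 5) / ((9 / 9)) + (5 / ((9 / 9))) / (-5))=168971/1330 = 127.05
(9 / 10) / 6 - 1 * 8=-157/20 = -7.85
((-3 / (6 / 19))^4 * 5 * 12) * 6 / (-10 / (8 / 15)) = -781926/5 = -156385.20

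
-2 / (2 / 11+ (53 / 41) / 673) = -10.89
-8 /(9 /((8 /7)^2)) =-512/441 = -1.16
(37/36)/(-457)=-37/16452 = 0.00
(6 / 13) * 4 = 24/13 = 1.85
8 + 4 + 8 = 20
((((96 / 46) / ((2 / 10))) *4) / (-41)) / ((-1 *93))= 320/29233 = 0.01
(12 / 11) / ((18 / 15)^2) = 25/33 = 0.76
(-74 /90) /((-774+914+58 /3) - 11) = -37/6675 = -0.01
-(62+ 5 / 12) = -62.42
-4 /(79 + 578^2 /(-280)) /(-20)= -14/77991 = 0.00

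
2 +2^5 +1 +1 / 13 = 456/13 = 35.08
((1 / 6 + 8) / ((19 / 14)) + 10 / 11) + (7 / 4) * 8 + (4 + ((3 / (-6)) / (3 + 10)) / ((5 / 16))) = 1010869/40755 = 24.80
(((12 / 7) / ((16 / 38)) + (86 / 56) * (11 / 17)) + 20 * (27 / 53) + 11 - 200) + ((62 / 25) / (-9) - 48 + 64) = -158.02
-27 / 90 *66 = -99/5 = -19.80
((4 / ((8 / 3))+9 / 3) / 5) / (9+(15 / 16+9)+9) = 24/745 = 0.03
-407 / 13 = -31.31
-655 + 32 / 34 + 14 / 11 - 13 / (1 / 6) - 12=-138901/187 = -742.79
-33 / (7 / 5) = -165/7 = -23.57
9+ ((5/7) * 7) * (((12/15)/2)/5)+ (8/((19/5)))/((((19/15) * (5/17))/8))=54.61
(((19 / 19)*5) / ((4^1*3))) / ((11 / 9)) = 15/44 = 0.34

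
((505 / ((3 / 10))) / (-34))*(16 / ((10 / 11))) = -44440/51 = -871.37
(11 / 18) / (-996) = -11/17928 = 0.00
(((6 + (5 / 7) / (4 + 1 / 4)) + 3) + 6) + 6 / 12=3729/238 = 15.67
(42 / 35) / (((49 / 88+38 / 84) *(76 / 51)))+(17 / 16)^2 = 87394807/45356800 = 1.93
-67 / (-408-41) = 67/449 = 0.15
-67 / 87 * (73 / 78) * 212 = -518446/3393 = -152.80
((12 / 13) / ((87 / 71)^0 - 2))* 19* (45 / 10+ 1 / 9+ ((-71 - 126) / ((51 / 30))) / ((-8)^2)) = -260509/5304 = -49.12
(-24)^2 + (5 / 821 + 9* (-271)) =-1529518/821 = -1862.99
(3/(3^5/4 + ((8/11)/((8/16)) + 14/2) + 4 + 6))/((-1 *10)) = -66/17425 = 0.00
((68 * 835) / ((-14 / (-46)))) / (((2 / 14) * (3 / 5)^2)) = 32648500/9 = 3627611.11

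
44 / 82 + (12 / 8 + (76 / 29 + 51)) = 132353/2378 = 55.66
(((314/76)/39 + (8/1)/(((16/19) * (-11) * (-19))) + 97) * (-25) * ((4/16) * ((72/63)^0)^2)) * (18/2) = -59391075/10868 = -5464.77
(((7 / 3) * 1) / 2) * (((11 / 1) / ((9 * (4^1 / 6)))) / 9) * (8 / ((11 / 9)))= 1.56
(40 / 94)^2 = 400/2209 = 0.18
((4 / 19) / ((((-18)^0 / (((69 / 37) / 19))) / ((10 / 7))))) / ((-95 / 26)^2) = 373152/168765695 = 0.00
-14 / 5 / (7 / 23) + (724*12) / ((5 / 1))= 8642/5 = 1728.40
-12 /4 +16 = 13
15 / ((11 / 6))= 90/11 = 8.18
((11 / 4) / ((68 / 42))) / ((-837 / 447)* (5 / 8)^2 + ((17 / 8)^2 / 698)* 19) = -192195696/68856647 = -2.79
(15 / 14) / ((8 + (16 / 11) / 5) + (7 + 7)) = 825/17164 = 0.05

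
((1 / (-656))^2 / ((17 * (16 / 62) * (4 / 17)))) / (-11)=-31/151478272 = 0.00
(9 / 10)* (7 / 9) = 7/10 = 0.70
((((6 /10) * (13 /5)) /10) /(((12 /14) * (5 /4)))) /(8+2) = 91/6250 = 0.01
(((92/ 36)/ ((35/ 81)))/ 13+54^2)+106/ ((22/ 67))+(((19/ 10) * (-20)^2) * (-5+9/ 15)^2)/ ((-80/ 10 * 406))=469506784/145145 = 3234.74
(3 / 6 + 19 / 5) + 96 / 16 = 103/10 = 10.30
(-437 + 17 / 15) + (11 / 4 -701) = -68047/60 = -1134.12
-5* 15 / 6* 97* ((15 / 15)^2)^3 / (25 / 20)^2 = -776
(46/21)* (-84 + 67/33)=-124430/693 = -179.55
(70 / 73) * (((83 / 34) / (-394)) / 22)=-2905/10756988 = 0.00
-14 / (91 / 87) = -174/13 = -13.38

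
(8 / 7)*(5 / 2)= 20/7 = 2.86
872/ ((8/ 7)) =763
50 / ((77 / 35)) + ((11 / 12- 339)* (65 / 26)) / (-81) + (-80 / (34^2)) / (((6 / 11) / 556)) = -231008465/6179976 = -37.38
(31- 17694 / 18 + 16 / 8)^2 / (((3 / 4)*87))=3610000/261 = 13831.42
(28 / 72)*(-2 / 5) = -7/45 = -0.16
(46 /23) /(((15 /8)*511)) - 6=-45974/7665 = -6.00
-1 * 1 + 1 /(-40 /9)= -49/40 = -1.22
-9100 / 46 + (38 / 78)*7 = -174391/897 = -194.42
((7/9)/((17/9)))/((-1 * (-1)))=7/17 = 0.41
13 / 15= 0.87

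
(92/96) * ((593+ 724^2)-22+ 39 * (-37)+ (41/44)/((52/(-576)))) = 430278227/858 = 501489.78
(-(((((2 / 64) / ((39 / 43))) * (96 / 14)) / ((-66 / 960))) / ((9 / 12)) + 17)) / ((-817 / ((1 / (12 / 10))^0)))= 37291/2453451 = 0.02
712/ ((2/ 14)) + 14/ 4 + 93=10161/2 = 5080.50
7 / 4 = 1.75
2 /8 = 1/4 = 0.25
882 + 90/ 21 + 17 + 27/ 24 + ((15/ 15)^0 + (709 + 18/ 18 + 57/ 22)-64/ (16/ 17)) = 954801/616 = 1550.00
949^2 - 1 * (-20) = 900621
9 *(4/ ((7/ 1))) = 36/7 = 5.14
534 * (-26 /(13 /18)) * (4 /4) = -19224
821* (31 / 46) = 25451/46 = 553.28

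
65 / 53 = 1.23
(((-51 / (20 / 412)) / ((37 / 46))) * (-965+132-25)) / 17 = 12195612/185 = 65922.23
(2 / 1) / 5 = 2/5 = 0.40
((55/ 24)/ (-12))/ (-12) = 55/3456 = 0.02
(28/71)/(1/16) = 6.31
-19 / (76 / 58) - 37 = -103/2 = -51.50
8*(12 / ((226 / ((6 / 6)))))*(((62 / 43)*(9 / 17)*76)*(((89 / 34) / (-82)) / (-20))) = 11322936/287871455 = 0.04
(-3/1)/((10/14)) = -4.20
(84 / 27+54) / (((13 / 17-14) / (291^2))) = -82215842/225 = -365403.74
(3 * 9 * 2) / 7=54/7 = 7.71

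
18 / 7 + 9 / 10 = 3.47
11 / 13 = 0.85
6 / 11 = 0.55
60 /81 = 20/27 = 0.74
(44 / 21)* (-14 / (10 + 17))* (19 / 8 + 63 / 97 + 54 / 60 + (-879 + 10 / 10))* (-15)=-12435181/873 = -14244.19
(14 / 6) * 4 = 28/3 = 9.33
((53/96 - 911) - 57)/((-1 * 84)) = 92875/8064 = 11.52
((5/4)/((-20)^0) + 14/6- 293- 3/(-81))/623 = -31253/67284 = -0.46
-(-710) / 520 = 71/52 = 1.37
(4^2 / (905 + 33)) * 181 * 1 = 1448/469 = 3.09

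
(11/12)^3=1331/1728 = 0.77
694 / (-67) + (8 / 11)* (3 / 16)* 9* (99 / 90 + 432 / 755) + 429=187271101/445148 = 420.69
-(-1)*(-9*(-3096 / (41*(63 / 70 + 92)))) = 278640/38089 = 7.32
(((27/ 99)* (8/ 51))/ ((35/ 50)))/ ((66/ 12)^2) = 320/158389 = 0.00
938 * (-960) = -900480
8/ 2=4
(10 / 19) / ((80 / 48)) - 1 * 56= -1058/19 = -55.68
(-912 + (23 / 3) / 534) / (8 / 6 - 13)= 1461001/18690 = 78.17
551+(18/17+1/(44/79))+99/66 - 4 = 412413/748 = 551.35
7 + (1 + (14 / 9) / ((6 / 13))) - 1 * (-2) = 361/27 = 13.37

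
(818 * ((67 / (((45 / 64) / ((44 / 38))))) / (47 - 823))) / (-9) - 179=-123962429/746415 = -166.08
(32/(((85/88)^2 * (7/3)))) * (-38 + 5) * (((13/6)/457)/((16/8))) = -26577408/23112775 = -1.15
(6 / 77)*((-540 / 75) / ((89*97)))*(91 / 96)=-117/1899260 = 0.00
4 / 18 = 2/9 = 0.22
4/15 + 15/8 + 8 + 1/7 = 8639/840 = 10.28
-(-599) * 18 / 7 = 10782/7 = 1540.29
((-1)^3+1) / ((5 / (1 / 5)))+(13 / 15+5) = 88/15 = 5.87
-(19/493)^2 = -361/243049 = 0.00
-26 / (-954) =13/477 = 0.03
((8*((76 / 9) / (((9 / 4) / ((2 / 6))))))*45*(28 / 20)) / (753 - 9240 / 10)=-896/243 = -3.69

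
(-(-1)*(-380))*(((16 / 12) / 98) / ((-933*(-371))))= -760/50883021 = 0.00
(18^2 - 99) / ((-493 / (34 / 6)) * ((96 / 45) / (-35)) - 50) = -39375/7822 = -5.03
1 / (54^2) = 1/2916 = 0.00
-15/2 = -7.50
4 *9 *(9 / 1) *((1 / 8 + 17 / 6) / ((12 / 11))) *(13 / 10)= 91377/80 = 1142.21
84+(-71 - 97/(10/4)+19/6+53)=911/30 = 30.37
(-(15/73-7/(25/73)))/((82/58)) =1070912/74825 = 14.31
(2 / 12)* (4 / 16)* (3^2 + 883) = 223/6 = 37.17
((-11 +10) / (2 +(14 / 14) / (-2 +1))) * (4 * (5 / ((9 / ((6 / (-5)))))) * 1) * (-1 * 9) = -24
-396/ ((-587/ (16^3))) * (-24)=-38928384/587 = -66317.52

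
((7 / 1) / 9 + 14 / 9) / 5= 7/15 = 0.47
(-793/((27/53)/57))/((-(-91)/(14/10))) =-61427/45 = -1365.04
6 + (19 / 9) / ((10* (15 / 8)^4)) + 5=25098287/2278125 = 11.02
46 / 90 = 0.51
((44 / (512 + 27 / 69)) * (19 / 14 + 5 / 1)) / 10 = 22517/412475 = 0.05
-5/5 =-1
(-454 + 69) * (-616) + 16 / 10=1185808/5 = 237161.60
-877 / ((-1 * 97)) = 9.04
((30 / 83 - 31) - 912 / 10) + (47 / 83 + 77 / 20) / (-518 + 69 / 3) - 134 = -210229871/821700 = -255.85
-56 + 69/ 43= -2339/43 = -54.40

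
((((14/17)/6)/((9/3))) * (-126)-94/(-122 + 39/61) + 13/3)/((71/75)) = -6199625/8935421 = -0.69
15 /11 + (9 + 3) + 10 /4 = 349/22 = 15.86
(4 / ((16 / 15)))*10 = 75/2 = 37.50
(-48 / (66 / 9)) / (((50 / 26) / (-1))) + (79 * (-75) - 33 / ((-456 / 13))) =-247483403/41800 = -5920.66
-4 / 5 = -0.80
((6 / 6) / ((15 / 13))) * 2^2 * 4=208/15 = 13.87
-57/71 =-0.80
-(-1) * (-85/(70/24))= -204/7 = -29.14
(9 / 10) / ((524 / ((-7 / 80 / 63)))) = -1/419200 = 0.00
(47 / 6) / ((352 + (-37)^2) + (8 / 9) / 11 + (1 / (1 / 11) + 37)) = 1551/350278 = 0.00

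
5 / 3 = 1.67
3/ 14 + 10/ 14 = 13/14 = 0.93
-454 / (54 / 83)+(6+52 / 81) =-55985/81 = -691.17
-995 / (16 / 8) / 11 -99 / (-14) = -2938/77 = -38.16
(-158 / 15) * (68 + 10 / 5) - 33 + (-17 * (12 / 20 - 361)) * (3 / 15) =34127/75 = 455.03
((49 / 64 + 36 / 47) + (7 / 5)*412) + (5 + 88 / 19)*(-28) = 88199073/285760 = 308.65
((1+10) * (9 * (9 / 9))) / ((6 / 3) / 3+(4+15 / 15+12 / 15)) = 1485/97 = 15.31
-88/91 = -0.97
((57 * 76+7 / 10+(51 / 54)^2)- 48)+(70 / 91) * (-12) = 90060167/21060 = 4276.36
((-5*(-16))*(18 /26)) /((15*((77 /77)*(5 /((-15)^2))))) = 2160/13 = 166.15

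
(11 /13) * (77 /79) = 847/1027 = 0.82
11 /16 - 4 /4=-5/16 = -0.31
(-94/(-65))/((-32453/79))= -7426/2109445 = 0.00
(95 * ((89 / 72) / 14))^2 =71487025/1016064 = 70.36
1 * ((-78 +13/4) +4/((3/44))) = -193/12 = -16.08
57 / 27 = 19/9 = 2.11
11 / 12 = 0.92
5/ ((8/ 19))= 95/8 = 11.88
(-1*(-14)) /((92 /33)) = 5.02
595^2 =354025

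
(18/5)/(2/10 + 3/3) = 3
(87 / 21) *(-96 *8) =-22272/7 = -3181.71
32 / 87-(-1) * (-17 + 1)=-1360/87 = -15.63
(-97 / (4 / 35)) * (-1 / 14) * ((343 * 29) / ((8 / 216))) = 130255965/8 = 16281995.62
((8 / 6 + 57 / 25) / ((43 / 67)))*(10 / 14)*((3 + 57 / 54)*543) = 239908441/27090 = 8855.98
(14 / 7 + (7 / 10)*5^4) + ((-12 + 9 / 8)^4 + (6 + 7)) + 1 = 59147297/4096 = 14440.26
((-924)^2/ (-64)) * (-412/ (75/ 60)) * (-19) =-417709908/5 = -83541981.60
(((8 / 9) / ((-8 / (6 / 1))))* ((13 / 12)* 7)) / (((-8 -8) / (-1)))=-91/288 = -0.32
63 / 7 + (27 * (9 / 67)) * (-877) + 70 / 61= -12958298/4087 = -3170.61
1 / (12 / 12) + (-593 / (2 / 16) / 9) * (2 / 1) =-9479/9 = -1053.22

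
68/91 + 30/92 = 1.07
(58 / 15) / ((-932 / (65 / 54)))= -377/75492 = 0.00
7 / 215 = 0.03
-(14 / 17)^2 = -196/289 = -0.68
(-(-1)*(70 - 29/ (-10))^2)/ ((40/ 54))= 14348907/2000 = 7174.45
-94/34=-47/17 = -2.76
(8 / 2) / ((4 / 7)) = 7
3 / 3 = 1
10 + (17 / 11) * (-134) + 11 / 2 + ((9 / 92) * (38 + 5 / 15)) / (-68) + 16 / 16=-570413/2992 = -190.65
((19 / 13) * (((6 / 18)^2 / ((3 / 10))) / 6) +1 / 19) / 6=0.02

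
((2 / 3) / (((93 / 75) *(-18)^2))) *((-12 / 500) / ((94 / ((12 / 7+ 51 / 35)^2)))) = -1369/321268500 = 0.00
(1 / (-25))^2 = 1/625 = 0.00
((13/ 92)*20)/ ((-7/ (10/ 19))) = -650/3059 = -0.21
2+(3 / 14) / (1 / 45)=163/14 = 11.64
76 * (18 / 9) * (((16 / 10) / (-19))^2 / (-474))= -256/112575 = 0.00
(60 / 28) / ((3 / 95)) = 67.86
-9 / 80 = -0.11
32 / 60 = 8/15 = 0.53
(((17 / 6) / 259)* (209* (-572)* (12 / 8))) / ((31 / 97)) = -49283663/8029 = -6138.21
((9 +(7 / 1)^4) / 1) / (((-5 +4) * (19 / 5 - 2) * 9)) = -12050/81 = -148.77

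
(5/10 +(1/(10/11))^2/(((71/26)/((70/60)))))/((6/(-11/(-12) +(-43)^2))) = 313.54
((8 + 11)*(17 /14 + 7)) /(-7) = -2185/98 = -22.30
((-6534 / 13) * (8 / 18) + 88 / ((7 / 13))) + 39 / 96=-173409/2912 = -59.55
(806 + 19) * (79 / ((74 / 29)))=1890075/74 = 25541.55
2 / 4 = 1/2 = 0.50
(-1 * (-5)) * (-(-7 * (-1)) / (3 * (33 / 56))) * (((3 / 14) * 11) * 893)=-125020/3 = -41673.33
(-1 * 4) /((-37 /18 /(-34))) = -2448/37 = -66.16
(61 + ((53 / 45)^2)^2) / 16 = 129014303/32805000 = 3.93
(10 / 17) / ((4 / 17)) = 5/2 = 2.50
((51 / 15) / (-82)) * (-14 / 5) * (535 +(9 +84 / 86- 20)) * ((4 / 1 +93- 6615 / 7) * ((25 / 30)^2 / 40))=-71187109/79335 = -897.30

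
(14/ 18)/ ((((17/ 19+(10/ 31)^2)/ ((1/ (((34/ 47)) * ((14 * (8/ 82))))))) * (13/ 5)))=0.30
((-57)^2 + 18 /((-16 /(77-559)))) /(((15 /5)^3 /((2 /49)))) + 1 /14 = 853/147 = 5.80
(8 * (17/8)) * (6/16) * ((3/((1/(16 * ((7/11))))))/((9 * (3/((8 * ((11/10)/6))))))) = 476/45 = 10.58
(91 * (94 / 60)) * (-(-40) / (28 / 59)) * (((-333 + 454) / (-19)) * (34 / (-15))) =148305586/855 = 173456.83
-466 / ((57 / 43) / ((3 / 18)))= -58.59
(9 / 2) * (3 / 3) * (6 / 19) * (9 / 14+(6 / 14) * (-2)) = -0.30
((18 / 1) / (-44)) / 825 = -3/6050 = 0.00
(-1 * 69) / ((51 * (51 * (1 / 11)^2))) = -3.21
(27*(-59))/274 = -1593/274 = -5.81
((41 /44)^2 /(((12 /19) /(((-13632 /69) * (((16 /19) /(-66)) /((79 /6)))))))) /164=11644/7255281 = 0.00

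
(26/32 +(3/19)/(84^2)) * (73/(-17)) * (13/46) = -17229095/17473008 = -0.99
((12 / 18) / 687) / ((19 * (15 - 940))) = -2/36222075 = 0.00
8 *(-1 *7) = -56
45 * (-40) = -1800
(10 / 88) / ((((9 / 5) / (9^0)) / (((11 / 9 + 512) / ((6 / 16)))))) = 230950/2673 = 86.40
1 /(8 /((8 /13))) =1/13 = 0.08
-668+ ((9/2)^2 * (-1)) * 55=-7127/4 = -1781.75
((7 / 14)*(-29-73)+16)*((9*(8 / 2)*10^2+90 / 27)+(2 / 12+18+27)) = -127697.50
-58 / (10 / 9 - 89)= 522/791 = 0.66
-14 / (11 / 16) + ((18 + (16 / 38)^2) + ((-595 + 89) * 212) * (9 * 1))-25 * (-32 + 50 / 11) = -348279740/361 = -964763.82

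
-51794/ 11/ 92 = -25897/506 = -51.18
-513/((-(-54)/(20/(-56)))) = 95/28 = 3.39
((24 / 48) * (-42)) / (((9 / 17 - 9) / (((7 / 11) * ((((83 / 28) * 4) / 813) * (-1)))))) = -9877/429264 = -0.02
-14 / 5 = -2.80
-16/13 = -1.23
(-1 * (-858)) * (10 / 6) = 1430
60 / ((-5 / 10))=-120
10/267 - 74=-19748/267 = -73.96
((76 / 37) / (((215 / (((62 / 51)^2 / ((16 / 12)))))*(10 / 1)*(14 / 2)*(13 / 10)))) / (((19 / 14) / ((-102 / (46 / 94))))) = -722672/40435265 = -0.02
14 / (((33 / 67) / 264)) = 7504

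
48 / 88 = 6/11 = 0.55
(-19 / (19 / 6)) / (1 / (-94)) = 564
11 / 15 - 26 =-25.27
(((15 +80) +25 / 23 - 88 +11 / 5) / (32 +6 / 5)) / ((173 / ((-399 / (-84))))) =22477/2642056 = 0.01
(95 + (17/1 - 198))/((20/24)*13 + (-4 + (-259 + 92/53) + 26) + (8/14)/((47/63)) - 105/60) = 0.38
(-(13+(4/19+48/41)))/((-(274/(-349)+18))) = 3909847/4680232 = 0.84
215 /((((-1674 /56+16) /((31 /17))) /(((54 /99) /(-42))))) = 26660/72743 = 0.37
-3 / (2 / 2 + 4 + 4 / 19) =-19/33 = -0.58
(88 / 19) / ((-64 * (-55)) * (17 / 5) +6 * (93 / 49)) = 2156/5576405 = 0.00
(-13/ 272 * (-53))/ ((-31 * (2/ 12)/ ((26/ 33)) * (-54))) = 8957/1252152 = 0.01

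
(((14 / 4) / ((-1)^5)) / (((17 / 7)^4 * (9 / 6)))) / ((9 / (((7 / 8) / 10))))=-117649/180405360 = 0.00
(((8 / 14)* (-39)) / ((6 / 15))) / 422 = -195/1477 = -0.13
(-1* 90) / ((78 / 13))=-15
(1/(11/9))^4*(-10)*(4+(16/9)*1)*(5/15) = -126360/14641 = -8.63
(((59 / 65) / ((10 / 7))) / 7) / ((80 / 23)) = 1357/52000 = 0.03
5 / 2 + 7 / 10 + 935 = 4691/5 = 938.20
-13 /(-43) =13/43 = 0.30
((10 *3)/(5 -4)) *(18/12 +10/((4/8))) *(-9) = -5805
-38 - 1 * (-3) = -35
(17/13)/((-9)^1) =-17/117 = -0.15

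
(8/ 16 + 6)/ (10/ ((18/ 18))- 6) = 13/8 = 1.62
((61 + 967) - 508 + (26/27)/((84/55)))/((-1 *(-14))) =590395/15876 = 37.19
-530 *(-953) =505090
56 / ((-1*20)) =-14/5 = -2.80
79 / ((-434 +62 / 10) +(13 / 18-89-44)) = -7110/50407 = -0.14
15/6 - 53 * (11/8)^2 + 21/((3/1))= -5805/64 = -90.70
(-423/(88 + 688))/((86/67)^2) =-1898847/5739296 = -0.33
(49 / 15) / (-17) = -49/255 = -0.19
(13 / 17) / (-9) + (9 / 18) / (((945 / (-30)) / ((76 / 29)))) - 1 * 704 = -21869467/31059 = -704.13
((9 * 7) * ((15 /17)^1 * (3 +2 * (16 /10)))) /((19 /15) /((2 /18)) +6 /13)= 126945/4369 = 29.06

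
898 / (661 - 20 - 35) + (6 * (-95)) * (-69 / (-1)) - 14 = -11920783/303 = -39342.52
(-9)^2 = 81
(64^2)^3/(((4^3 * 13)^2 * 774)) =8388608/65403 = 128.26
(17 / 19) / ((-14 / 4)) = -34/133 = -0.26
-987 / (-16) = 987/16 = 61.69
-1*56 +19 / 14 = -765/14 = -54.64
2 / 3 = 0.67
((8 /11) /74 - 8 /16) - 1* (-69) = 55767/814 = 68.51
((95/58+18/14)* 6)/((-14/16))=-28488/1421 = -20.05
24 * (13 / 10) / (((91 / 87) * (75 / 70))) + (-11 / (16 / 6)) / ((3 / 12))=567/50 = 11.34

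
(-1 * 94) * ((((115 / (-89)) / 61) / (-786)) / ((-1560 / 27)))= 3243/73964696 = 0.00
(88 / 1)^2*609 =4716096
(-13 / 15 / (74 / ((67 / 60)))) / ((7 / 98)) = -6097/33300 = -0.18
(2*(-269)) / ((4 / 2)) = -269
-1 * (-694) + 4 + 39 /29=20281/29 = 699.34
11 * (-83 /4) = -913/4 = -228.25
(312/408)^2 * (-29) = -4901/289 = -16.96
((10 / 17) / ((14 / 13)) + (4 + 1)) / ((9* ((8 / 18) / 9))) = 1485/119 = 12.48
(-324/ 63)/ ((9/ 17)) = -68/7 = -9.71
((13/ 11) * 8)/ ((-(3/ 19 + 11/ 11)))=-988/121 = -8.17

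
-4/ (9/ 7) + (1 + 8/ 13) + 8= 761/117 = 6.50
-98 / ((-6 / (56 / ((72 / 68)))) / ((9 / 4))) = 5831/3 = 1943.67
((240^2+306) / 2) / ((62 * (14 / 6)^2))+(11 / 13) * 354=15217473/39494 = 385.31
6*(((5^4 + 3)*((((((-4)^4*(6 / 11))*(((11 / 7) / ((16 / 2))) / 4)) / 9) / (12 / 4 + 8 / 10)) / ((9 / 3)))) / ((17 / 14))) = 200960/969 = 207.39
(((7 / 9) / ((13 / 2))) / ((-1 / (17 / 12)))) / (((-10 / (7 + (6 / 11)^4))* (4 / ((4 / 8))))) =12350177/822238560 = 0.02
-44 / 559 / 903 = -44/504777 = 0.00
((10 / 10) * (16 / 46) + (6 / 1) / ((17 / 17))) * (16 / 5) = 2336/115 = 20.31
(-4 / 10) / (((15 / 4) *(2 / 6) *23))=-8/575 = -0.01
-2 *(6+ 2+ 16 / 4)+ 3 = -21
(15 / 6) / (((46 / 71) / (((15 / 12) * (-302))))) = -268025/184 = -1456.66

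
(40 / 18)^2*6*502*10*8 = 32128000/27 = 1189925.93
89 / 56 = 1.59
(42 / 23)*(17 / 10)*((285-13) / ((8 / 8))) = 97104/115 = 844.38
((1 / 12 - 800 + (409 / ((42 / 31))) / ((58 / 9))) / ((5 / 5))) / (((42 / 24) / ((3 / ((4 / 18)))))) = -8255187/1421 = -5809.42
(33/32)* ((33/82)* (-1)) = -1089/2624 = -0.42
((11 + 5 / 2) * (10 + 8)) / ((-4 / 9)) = -2187/4 = -546.75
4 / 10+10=52/5 = 10.40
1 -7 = -6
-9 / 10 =-0.90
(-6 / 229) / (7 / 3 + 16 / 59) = -1062/105569 = -0.01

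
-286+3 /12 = -1143/4 = -285.75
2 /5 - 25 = -123/5 = -24.60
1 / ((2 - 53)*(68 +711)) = -1/39729 = 0.00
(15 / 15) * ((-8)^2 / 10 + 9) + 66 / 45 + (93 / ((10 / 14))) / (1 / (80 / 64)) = 10777/60 = 179.62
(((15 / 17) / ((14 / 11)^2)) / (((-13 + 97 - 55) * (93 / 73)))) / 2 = 44165/5990936 = 0.01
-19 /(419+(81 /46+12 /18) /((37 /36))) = -16169/358579 = -0.05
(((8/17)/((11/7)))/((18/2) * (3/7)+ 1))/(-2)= -98/3179 = -0.03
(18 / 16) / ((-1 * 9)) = -1/8 = -0.12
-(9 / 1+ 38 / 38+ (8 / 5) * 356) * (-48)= 139104/5 = 27820.80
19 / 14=1.36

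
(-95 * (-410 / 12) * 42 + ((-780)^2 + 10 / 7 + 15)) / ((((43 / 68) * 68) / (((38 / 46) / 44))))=49525305/152306 = 325.17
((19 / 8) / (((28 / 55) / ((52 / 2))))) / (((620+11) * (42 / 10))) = 67925/1484112 = 0.05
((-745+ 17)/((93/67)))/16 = -32.78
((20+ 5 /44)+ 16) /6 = 1589/264 = 6.02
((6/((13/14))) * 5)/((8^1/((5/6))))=175/52 = 3.37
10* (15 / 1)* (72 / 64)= 675/4 = 168.75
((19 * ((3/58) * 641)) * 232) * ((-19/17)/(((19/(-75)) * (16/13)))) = 35623575/68 = 523876.10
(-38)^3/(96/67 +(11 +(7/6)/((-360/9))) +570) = -882341760/9365051 = -94.22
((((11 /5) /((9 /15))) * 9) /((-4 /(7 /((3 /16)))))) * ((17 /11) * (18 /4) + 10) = -5222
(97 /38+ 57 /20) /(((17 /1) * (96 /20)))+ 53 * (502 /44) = 206272295/341088 = 604.75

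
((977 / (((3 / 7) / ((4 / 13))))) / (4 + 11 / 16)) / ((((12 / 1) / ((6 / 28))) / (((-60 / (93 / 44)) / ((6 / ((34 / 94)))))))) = -11692736/2557035 = -4.57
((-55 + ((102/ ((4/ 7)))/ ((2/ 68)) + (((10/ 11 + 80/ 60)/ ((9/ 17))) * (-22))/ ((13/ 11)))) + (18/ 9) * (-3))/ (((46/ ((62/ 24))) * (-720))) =-701251/1516320 = -0.46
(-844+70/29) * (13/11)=-994.60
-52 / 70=-0.74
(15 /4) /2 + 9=87/8 = 10.88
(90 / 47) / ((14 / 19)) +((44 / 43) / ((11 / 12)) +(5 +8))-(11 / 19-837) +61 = 914.14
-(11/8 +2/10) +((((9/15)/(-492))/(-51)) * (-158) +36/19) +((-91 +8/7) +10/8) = -982161727/11124120 = -88.29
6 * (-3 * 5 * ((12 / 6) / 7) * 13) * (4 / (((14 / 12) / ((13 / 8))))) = -91260/49 = -1862.45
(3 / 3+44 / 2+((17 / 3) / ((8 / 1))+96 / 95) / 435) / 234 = 22815319/232081200 = 0.10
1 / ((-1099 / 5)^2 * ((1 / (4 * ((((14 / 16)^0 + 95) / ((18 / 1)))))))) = 1600/3623403 = 0.00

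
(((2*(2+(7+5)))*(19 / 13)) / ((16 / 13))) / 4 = 133/16 = 8.31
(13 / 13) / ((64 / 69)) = 69/64 = 1.08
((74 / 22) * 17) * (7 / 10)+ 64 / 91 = 407713/10010 = 40.73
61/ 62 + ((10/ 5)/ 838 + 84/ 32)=375253/103912 = 3.61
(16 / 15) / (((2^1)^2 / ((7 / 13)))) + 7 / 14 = 251/390 = 0.64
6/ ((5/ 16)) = 96/5 = 19.20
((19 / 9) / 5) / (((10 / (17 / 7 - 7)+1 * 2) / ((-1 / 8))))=0.28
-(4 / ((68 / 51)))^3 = -27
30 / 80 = 3/8 = 0.38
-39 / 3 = -13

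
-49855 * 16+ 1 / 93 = -74184239/93 = -797679.99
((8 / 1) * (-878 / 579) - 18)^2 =907.89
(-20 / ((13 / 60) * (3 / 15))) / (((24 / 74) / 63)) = -1165500/13 = -89653.85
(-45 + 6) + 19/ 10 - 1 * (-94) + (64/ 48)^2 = 5281/90 = 58.68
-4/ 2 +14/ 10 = -3/5 = -0.60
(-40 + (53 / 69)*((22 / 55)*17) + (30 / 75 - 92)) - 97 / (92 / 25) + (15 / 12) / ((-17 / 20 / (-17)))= -35255/276 = -127.74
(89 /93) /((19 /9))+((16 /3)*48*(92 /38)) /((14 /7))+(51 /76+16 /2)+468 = 1854217/2356 = 787.02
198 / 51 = 66/17 = 3.88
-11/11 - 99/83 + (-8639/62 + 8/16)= -362874/2573 = -141.03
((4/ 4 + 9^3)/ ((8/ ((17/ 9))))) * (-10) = -31025/18 = -1723.61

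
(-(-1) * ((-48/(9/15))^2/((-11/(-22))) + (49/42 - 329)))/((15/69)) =1721159/30 = 57371.97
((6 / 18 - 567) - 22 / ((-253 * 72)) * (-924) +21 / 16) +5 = -206621/368 = -561.47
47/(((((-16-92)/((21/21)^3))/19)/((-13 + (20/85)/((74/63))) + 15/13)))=21259651/220779 = 96.29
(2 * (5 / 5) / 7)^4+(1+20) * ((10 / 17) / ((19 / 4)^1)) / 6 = 341308/775523 = 0.44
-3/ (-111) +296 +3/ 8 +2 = 88327/296 = 298.40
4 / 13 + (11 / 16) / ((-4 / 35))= -4749/832 = -5.71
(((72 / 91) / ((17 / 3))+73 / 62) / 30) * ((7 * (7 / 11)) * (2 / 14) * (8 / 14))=126323/7912905 = 0.02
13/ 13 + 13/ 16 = 29/16 = 1.81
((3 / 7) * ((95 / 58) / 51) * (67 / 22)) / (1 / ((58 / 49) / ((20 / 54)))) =34371/256564 = 0.13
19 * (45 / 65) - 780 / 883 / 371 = 56008263/4258709 = 13.15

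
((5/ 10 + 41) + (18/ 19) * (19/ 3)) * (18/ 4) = 855/4 = 213.75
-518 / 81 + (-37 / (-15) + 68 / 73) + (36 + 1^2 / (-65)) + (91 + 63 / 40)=386075251/3074760 = 125.56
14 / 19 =0.74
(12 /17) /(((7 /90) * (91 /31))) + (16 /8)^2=76796/10829 = 7.09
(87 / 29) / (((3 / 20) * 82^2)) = 5/1681 = 0.00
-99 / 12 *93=-3069/4 = -767.25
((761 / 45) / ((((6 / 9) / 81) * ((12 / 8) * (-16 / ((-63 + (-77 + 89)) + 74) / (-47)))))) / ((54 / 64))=1645282/15 = 109685.47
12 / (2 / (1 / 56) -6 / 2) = 0.11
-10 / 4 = -5/2 = -2.50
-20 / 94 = -10/47 = -0.21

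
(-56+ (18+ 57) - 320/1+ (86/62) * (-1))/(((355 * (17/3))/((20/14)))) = -56244/261919 = -0.21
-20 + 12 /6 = -18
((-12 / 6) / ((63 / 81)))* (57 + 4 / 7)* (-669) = 4852926/49 = 99039.31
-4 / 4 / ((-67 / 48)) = 48/67 = 0.72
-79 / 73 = -1.08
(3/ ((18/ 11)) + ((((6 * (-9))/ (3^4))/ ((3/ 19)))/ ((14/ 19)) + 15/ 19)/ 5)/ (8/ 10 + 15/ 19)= 67/126 = 0.53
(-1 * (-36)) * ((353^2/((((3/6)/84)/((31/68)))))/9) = 648963672/17 = 38174333.65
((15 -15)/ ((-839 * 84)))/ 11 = 0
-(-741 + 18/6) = 738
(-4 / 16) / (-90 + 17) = 1/292 = 0.00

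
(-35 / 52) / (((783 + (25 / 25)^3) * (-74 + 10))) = 5/372736 = 0.00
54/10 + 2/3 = 91/15 = 6.07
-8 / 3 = -2.67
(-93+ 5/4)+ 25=-267/4 = -66.75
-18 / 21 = -6/7 = -0.86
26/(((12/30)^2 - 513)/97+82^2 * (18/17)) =1071850/293284643 = 0.00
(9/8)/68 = 0.02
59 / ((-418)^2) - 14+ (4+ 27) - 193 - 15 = -33372225/174724 = -191.00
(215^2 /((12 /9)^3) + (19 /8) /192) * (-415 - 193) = -569122561/48 = -11856720.02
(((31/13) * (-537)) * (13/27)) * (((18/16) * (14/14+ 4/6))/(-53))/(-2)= -27745/2544 = -10.91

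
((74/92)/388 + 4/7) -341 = -340.43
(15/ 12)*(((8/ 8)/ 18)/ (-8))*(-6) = 5/96 = 0.05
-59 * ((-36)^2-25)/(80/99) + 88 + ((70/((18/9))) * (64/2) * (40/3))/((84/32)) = -62655839/720 = -87022.00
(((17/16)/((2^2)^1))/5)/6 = 17/1920 = 0.01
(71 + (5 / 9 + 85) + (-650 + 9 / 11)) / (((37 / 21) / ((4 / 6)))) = -682780/3663 = -186.40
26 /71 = 0.37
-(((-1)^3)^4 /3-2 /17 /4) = -31/102 = -0.30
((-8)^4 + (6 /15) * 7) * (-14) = -286916/5 = -57383.20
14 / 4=7/2 = 3.50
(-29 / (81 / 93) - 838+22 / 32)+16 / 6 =-374951/432 = -867.94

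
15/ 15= 1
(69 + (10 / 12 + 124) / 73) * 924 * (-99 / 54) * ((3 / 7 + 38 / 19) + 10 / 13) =-363506627/949 = -383041.76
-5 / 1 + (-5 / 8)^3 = -2685/512 = -5.24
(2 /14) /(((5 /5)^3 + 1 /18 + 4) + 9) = 18/1771 = 0.01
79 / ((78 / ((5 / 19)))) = 395/1482 = 0.27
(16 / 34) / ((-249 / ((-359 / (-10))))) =-1436/21165 = -0.07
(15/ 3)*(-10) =-50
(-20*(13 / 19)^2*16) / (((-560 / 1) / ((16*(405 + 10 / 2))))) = 4434560/2527 = 1754.87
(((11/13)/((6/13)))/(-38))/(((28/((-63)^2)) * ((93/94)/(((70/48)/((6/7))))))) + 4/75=-66197557/5654400 = -11.71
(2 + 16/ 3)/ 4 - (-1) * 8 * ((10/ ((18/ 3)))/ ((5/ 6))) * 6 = 587/6 = 97.83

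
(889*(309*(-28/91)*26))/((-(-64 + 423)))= 2197608/359 = 6121.47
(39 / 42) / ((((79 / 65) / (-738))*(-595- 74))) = 0.84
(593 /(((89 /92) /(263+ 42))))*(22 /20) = 205657.73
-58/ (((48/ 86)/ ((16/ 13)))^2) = -428968/1521 = -282.03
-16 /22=-8/11 = -0.73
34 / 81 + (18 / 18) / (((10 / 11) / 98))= 43829/405 = 108.22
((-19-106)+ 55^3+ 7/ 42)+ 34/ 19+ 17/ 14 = 66335015/399 = 166253.17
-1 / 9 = -0.11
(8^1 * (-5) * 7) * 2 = -560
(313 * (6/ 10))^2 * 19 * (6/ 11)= 100516194/275 = 365513.43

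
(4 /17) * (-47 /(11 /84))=-84.45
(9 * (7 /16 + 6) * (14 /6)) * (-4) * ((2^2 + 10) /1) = -15141/2 = -7570.50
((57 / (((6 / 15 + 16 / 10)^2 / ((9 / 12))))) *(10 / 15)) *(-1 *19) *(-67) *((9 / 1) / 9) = 9070.12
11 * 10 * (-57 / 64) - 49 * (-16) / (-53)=-191243/1696 = -112.76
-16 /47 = -0.34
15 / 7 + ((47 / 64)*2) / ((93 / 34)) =2.68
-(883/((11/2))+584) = -8190/11 = -744.55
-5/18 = -0.28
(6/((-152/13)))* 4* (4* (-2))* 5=1560/19 = 82.11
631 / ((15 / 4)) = 2524/15 = 168.27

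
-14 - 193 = -207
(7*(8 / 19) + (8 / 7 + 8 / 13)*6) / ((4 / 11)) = 64174/1729 = 37.12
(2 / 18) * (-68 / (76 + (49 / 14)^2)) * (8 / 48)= -136/9531 = -0.01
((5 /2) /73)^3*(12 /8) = 375/6224272 = 0.00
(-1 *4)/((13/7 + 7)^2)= -49/961 = -0.05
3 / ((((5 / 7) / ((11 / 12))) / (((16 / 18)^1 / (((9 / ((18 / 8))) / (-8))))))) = -308/45 = -6.84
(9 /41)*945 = 8505/41 = 207.44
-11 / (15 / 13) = -143/15 = -9.53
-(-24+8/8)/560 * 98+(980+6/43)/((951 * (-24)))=19540589/4907160 = 3.98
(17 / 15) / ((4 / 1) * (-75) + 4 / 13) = -221/58440 = 0.00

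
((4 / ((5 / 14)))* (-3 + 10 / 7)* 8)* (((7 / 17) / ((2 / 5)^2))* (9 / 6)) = -9240/17 = -543.53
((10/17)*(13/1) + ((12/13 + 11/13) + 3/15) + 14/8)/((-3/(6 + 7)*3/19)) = -954541/3060 = -311.94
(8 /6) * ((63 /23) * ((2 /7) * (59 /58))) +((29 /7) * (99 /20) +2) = 2200837/93380 = 23.57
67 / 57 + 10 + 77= 5026/57 = 88.18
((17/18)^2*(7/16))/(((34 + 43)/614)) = 3.11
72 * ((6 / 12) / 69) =12/23 = 0.52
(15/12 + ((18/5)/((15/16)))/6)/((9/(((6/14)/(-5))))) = -9/500 = -0.02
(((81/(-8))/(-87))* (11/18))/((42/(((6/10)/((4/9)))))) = 297/129920 = 0.00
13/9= 1.44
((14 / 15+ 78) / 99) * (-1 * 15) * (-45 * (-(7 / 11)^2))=-290080/1331 = -217.94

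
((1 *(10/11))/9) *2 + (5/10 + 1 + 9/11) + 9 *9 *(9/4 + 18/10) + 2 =658489/1980 = 332.57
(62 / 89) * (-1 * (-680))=42160/89 = 473.71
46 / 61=0.75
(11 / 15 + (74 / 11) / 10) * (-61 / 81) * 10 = -28304/2673 = -10.59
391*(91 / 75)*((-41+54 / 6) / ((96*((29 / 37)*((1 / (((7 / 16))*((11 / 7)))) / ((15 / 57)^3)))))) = -72407335/28643184 = -2.53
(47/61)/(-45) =-47/2745 = -0.02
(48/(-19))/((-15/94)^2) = -141376/1425 = -99.21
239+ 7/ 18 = 4309/18 = 239.39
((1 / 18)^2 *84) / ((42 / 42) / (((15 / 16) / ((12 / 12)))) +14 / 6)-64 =-29341/459 = -63.92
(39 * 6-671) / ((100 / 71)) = -31027/100 = -310.27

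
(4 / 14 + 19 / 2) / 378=0.03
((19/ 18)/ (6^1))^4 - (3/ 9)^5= -429551/136048896 = 0.00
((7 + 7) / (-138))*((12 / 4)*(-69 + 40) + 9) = 182/23 = 7.91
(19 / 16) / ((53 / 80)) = 95/53 = 1.79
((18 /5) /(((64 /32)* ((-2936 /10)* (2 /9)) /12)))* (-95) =31.45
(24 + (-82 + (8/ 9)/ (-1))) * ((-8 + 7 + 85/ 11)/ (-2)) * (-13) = -254930/99 = -2575.05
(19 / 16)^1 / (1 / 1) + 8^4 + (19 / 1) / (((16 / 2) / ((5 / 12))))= 393425/96 = 4098.18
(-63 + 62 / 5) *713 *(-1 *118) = 21285902/5 = 4257180.40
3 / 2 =1.50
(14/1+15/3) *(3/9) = 19/3 = 6.33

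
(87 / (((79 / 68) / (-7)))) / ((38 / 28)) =-579768/1501 = -386.25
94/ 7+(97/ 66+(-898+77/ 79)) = -32195873/36498 = -882.13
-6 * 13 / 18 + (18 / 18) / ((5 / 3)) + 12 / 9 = -12/5 = -2.40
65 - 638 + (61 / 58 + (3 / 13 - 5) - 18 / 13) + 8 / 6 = -1304651/2262 = -576.77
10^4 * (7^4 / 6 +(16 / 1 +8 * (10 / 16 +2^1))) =13115000/3 = 4371666.67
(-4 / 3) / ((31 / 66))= -88/31 = -2.84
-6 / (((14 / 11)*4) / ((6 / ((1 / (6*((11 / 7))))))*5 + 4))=-16566/49 = -338.08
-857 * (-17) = 14569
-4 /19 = -0.21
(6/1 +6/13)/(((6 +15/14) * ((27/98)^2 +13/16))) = 15059072/14641341 = 1.03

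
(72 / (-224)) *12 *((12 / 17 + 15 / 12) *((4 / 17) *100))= -177.51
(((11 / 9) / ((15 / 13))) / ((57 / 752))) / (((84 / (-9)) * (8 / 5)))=-6721/7182 = -0.94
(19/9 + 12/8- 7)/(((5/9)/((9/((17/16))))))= -4392/85 = -51.67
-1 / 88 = -0.01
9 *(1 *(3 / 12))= 9/4 = 2.25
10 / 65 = 2/13 = 0.15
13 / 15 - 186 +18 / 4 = -5419/30 = -180.63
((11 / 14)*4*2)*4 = 176/7 = 25.14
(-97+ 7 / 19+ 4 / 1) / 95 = -352/361 = -0.98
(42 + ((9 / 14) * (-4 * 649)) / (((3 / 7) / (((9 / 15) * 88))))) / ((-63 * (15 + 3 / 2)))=685204/3465 = 197.75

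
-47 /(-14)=47/14 = 3.36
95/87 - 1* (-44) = 3923/87 = 45.09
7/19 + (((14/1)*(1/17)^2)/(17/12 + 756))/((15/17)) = 0.37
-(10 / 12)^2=-25/36 = -0.69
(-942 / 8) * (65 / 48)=-10205/64 = -159.45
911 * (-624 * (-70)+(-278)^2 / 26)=552505102/13 = 42500392.46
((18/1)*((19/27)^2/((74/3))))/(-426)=-361/425574 = 0.00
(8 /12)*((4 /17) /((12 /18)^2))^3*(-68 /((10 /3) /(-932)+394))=-2717712/159183223 = -0.02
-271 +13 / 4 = -1071/4 = -267.75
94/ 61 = 1.54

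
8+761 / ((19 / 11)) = 448.58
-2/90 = -1/45 = -0.02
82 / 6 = 41/3 = 13.67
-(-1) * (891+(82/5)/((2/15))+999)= 2013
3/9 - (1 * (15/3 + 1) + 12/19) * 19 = -377/3 = -125.67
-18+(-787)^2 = 619351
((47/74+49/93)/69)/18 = 7997/8547444 = 0.00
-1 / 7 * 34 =-34/7 = -4.86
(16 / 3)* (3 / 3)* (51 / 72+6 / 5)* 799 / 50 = 162.64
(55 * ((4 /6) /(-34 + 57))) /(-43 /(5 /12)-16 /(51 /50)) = -425/31694 = -0.01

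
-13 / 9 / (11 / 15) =-65/33 = -1.97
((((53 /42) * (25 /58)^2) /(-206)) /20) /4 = -6625/465685248 = 0.00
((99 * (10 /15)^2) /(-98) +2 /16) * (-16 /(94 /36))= 4572/2303 = 1.99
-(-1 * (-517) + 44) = -561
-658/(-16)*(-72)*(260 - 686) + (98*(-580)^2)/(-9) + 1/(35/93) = -756514573/315 = -2401633.57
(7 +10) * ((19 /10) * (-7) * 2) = -2261/5 = -452.20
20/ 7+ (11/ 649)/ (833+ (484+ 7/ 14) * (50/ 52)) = 79698744/27894433 = 2.86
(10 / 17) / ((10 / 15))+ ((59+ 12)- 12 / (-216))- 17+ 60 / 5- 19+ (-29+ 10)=8855/306 = 28.94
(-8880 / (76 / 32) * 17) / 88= -150960/209 = -722.30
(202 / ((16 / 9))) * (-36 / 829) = -8181/1658 = -4.93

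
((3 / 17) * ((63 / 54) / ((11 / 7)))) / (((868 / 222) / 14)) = 5439/11594 = 0.47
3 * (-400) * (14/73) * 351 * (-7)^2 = -288943200/73 = -3958126.03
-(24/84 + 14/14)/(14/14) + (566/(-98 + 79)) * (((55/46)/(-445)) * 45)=630558/272251 = 2.32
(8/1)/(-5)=-1.60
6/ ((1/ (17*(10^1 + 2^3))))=1836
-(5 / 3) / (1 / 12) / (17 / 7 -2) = -140/3 = -46.67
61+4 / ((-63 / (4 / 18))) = 34579/567 = 60.99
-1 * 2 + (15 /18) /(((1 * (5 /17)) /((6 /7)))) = 3/7 = 0.43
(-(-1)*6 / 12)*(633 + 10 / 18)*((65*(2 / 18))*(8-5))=185315/27 = 6863.52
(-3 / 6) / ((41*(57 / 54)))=-9/779 = -0.01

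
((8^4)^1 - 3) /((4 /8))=8186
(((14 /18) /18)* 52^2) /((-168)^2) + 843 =34414801/40824 = 843.00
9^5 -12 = 59037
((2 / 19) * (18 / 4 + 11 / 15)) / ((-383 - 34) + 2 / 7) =-1099/831345 = 0.00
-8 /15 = -0.53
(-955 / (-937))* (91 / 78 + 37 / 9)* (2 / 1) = 90725/8433 = 10.76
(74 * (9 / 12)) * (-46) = -2553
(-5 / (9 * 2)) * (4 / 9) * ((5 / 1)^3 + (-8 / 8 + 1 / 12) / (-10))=-15.44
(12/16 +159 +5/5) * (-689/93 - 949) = -28596139/186 = -153742.68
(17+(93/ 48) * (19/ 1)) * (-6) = -2583/8 = -322.88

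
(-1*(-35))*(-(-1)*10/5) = 70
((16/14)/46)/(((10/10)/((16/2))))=0.20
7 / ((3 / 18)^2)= 252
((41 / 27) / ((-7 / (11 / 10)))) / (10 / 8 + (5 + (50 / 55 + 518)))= -9922/21836115 = 0.00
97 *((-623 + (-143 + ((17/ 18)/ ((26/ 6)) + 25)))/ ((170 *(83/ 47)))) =-263423579/1100580 = -239.35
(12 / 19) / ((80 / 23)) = 0.18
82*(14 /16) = 287/4 = 71.75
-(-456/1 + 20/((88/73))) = 9667/22 = 439.41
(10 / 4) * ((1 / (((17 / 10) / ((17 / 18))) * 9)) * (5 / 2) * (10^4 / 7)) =312500/567 = 551.15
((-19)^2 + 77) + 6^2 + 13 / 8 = 3805/8 = 475.62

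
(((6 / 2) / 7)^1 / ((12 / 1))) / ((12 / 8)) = 1/42 = 0.02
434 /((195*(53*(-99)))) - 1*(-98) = 100269736/1023165 = 98.00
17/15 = 1.13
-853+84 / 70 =-4259/5 = -851.80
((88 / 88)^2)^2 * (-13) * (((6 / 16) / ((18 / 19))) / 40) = -0.13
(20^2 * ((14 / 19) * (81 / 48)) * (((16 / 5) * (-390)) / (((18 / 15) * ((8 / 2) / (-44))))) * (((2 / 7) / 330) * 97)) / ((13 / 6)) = 220547.37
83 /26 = 3.19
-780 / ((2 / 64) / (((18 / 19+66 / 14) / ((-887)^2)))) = -0.18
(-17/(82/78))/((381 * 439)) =-221/2285873 = 0.00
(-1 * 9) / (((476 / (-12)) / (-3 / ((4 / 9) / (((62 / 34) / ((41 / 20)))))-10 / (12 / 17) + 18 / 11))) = -7673661/1824746 = -4.21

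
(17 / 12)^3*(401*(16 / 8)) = 1970113/864 = 2280.22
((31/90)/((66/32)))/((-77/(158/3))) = -39184/343035 = -0.11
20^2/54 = 200/27 = 7.41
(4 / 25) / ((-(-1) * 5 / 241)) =964/125 = 7.71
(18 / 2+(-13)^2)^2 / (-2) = -15842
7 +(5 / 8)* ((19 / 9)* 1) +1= 671/72 = 9.32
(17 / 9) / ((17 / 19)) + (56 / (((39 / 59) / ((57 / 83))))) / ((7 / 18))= 151.72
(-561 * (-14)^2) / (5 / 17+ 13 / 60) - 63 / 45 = -560779247/2605 = -215270.34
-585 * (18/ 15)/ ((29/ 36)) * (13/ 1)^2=-4270968/29 = -147274.76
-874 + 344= -530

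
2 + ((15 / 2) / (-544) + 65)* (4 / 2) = 71793/544 = 131.97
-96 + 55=-41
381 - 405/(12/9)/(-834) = 424077/1112 = 381.36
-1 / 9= -0.11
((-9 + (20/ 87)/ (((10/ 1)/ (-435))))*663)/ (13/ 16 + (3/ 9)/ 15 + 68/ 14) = -63488880/28687 = -2213.16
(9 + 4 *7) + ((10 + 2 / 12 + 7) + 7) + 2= 379/6 = 63.17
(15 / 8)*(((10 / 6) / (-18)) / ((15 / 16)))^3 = -320/177147 = 0.00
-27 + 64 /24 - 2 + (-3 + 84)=164/3 = 54.67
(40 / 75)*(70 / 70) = 8/15 = 0.53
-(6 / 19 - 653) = 12401/19 = 652.68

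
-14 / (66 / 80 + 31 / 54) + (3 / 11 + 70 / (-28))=-406679/33242 = -12.23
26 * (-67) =-1742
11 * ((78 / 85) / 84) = 0.12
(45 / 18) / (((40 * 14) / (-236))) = -59/56 = -1.05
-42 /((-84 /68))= 34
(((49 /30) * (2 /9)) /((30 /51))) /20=0.03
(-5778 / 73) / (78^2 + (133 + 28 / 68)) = -0.01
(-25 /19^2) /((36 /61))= -1525/12996 = -0.12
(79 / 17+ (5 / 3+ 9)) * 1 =781/51 = 15.31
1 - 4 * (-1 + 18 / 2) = -31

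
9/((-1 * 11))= -9/11 = -0.82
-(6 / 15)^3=-8/125 = -0.06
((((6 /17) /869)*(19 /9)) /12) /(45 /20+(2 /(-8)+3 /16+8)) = 152/21671991 = 0.00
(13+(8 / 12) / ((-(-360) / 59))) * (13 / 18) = 92027/9720 = 9.47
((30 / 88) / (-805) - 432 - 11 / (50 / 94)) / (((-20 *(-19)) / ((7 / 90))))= -80169703/865260000 = -0.09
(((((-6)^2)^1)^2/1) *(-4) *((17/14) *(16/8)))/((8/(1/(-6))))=1836/7 = 262.29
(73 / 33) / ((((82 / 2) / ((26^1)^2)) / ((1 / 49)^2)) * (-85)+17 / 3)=-49348/276000593 = 0.00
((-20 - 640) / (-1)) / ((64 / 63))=10395/16 = 649.69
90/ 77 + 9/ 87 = 2841/2233 = 1.27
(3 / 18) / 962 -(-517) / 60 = 41447/4810 = 8.62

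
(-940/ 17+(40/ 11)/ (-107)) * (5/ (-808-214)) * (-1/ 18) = -461275/30673797 = -0.02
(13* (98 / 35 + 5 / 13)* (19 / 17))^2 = 15468489/7225 = 2140.97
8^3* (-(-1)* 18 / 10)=4608/5 = 921.60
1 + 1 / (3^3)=28/27 = 1.04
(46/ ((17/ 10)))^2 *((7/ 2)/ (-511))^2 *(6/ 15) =21160/1540081 = 0.01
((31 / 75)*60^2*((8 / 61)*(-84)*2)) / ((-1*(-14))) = -142848/61 = -2341.77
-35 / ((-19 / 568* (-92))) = -4970/437 = -11.37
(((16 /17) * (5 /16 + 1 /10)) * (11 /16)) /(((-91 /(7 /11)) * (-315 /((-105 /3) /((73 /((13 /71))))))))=-11/21146640 = 0.00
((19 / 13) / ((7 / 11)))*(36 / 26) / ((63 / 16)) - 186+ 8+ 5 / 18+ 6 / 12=-13148003/74529 = -176.41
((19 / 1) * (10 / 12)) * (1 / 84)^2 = 95/42336 = 0.00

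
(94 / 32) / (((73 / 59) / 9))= 24957/1168 = 21.37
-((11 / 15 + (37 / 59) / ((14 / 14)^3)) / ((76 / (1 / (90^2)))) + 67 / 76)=-30018169/34050375 = -0.88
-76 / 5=-15.20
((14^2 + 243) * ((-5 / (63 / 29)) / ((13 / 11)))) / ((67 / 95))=-66519475/54873 = -1212.24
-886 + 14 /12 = -5309/6 = -884.83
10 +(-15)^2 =235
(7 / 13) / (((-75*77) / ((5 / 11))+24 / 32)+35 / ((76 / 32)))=-532/12537239 = 0.00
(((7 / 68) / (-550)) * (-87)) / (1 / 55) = 609/680 = 0.90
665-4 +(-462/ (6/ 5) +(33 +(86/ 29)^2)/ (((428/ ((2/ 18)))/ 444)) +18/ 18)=76079710/269961 = 281.82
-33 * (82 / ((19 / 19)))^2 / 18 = -12327.33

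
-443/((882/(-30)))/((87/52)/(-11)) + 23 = -972833/12789 = -76.07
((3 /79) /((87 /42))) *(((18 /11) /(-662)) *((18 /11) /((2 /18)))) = -61236/91756841 = 0.00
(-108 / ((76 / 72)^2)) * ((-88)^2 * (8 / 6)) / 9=-40144896/361 = -111204.70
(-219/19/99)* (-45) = 1095/209 = 5.24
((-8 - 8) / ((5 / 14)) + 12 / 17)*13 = -48724/85 = -573.22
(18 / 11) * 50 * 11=900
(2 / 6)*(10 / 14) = 5/21 = 0.24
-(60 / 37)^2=-2.63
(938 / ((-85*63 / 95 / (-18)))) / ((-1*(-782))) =0.38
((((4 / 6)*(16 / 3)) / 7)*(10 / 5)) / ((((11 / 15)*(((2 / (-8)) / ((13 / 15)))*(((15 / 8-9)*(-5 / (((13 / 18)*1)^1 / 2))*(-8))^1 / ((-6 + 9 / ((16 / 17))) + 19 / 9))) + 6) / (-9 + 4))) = -1162720/8109423 = -0.14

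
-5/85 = -1/17 = -0.06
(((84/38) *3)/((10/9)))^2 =321489/9025 = 35.62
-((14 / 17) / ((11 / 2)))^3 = -21952/6539203 = 0.00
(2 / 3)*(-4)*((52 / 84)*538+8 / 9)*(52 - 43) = -168304/21 = -8014.48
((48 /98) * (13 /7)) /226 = 156/38759 = 0.00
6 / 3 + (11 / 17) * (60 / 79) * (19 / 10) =3940/1343 = 2.93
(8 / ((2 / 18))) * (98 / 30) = 1176/5 = 235.20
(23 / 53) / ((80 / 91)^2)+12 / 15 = 461823/339200 = 1.36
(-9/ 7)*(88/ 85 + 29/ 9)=-3257/595 = -5.47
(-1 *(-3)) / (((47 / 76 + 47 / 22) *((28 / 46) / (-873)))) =-25179066/16121 = -1561.88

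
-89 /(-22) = 89/22 = 4.05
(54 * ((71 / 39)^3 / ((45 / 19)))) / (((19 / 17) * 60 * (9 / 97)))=590195239/26693550 = 22.11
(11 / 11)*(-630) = -630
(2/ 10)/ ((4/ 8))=2/5 = 0.40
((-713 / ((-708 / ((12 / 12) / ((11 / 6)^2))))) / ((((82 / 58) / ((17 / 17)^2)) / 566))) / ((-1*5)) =-35109546/1463495 = -23.99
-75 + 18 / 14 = -516/7 = -73.71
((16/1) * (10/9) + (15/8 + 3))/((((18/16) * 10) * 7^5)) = 233/1944810 = 0.00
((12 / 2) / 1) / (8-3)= 6/5 = 1.20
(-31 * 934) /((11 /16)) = -463264/11 = -42114.91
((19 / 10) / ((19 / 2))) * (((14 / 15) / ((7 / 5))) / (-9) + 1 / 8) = 11/1080 = 0.01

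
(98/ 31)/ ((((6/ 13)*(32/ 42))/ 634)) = 1413503/248 = 5699.61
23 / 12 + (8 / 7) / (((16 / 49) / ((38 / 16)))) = 491/48 = 10.23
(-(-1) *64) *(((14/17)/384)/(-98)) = -1/714 = 0.00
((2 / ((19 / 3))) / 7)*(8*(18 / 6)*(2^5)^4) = 150994944/133 = 1135300.33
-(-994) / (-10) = -497/5 = -99.40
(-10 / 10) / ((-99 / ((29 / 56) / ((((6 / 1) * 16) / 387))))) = 1247/59136 = 0.02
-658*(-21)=13818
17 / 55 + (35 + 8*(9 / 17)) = 36974/935 = 39.54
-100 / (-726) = 50/363 = 0.14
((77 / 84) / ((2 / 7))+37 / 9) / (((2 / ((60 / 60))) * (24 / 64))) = 527/54 = 9.76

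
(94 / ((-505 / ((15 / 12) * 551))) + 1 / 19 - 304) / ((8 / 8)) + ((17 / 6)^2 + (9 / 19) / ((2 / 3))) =-29250997/69084 = -423.41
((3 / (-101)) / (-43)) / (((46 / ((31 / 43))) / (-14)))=-651/4295227 = 0.00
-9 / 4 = -2.25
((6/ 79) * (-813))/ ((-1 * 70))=2439/2765 = 0.88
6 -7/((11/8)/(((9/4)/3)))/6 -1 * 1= 48/11 = 4.36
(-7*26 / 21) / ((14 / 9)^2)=-351/98 = -3.58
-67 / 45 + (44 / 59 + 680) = 1803427/2655 = 679.26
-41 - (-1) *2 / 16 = -327/8 = -40.88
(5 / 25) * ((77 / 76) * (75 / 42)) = 55/152 = 0.36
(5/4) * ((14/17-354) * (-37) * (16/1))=4442960/17 = 261350.59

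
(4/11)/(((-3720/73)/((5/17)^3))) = -1825/10051998 = 0.00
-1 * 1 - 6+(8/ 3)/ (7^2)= -1021/147 = -6.95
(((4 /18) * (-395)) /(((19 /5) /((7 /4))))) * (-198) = 152075/19 = 8003.95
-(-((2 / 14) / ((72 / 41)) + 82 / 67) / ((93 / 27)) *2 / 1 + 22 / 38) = 197709/1104964 = 0.18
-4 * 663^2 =-1758276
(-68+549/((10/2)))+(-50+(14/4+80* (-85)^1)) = -68047/10 = -6804.70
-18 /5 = -3.60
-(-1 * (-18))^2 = -324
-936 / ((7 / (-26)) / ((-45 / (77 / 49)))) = -1095120/11 = -99556.36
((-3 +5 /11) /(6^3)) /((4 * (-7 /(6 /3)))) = 1/1188 = 0.00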